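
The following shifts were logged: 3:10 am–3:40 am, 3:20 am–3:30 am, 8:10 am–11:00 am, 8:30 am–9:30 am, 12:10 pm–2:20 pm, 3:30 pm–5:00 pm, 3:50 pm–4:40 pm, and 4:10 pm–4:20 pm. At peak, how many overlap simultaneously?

3

Sweep endpoints in order; track running count of active intervals.
Peak of 3 reached at 4:10 pm.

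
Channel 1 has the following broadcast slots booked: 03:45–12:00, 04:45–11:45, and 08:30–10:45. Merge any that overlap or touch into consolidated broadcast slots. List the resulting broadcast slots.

03:45-12:00

04:45-11:45 overlaps/touches 03:45-12:00 → extend to 03:45-12:00.
08:30-10:45 overlaps/touches 03:45-12:00 → extend to 03:45-12:00.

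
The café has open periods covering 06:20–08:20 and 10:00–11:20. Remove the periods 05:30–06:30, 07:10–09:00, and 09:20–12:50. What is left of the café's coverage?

06:20–08:20 \ B = 06:30–07:10.
10:00–11:20: entirely removed.

06:30–07:10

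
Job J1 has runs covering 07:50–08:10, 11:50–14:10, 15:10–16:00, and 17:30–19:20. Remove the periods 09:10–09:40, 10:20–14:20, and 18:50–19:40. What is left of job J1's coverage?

07:50-08:10 is untouched.
11:50-14:10 lies entirely inside B → drops out.
15:10-16:00 is untouched.
17:30-19:20 with B removed leaves 17:30-18:50.

07:50-08:10, 15:10-16:00, 17:30-18:50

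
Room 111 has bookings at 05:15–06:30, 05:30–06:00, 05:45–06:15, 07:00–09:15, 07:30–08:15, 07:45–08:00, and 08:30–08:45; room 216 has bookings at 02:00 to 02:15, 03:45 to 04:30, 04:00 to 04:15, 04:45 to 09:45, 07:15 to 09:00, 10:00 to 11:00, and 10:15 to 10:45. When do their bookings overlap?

05:15–06:30, 07:00–09:15

Merge the first list: 05:15–06:30, 07:00–09:15.
Merge the second list: 02:00–02:15, 03:45–04:30, 04:45–09:45, 10:00–11:00.
05:15–06:30 ∩ B → 05:15–06:30.
07:00–09:15 ∩ B → 07:00–09:15.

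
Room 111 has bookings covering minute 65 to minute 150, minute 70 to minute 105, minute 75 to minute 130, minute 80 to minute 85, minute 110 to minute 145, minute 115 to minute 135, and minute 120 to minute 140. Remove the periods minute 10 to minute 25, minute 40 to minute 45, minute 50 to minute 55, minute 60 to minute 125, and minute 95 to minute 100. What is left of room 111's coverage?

A, merged: minute 65 to minute 150.
B, merged: minute 10 to minute 25, minute 40 to minute 45, minute 50 to minute 55, minute 60 to minute 125.
minute 65 to minute 150 with B removed leaves minute 125 to minute 150.

minute 125 to minute 150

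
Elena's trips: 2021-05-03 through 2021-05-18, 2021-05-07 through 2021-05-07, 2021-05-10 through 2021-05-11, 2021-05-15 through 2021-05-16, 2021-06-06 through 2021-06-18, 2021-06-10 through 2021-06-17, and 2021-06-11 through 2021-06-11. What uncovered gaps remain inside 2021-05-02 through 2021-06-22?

Covered (merged): 2021-05-03 through 2021-05-18, 2021-06-06 through 2021-06-18.
Uncovered inside 2021-05-02 through 2021-06-22: 2021-05-02 through 2021-05-02, 2021-05-19 through 2021-06-05, 2021-06-19 through 2021-06-22.

2021-05-02 through 2021-05-02, 2021-05-19 through 2021-06-05, 2021-06-19 through 2021-06-22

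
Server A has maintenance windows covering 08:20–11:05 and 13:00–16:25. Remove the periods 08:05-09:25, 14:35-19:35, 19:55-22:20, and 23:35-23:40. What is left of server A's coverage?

09:25–11:05, 13:00–14:35

08:20–11:05 \ B = 09:25–11:05.
13:00–16:25 \ B = 13:00–14:35.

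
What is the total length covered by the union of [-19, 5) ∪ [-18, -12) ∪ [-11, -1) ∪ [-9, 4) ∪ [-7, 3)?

Merged: [-19, 5).
Length: 24.

24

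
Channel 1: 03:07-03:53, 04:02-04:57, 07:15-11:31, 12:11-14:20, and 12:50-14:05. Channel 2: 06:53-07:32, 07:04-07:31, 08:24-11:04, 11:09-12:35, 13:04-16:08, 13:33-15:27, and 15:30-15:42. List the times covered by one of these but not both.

03:07-03:53, 04:02-04:57, 06:53-07:15, 07:32-08:24, 11:04-11:09, 11:31-12:11, 12:35-13:04, 14:20-16:08

First set merges to 03:07-03:53, 04:02-04:57, 07:15-11:31, 12:11-14:20.
Second set merges to 06:53-07:32, 08:24-11:04, 11:09-12:35, 13:04-16:08.
Only in the first: 03:07-03:53, 04:02-04:57, 07:32-08:24, 11:04-11:09, 12:35-13:04.
Only in the second: 06:53-07:15, 11:31-12:11, 14:20-16:08.
Together these are the periods covered by exactly one.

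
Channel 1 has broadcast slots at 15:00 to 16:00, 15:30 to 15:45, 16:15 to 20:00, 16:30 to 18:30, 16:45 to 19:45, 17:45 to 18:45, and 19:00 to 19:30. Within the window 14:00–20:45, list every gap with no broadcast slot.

After merging, the occupied span is 15:00–16:00, 16:15–20:00.
Gaps within 14:00–20:45: 14:00–15:00, 16:00–16:15, 20:00–20:45.

14:00–15:00, 16:00–16:15, 20:00–20:45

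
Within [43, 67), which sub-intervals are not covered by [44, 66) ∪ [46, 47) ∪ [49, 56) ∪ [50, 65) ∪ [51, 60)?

The merged coverage is [44, 66).
Complement within [43, 67): [43, 44), [66, 67).

[43, 44) ∪ [66, 67)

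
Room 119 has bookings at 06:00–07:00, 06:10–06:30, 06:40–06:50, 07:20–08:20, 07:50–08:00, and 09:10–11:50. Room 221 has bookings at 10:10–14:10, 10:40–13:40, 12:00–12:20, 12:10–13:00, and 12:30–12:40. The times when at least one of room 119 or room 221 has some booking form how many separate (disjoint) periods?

First set merges to 06:00–07:00, 07:20–08:20, 09:10–11:50.
Second set merges to 10:10–14:10.
A ∪ B = 06:00–07:00, 07:20–08:20, 09:10–14:10.
That is 3 disjoint pieces.

3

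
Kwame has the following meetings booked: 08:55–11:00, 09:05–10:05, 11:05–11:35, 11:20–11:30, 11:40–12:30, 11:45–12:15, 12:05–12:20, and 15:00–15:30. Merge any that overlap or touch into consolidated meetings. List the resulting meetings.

09:05–10:05 overlaps/touches 08:55–11:00 → extend to 08:55–11:00.
11:05–11:35 is disjoint → start new block.
11:20–11:30 overlaps/touches 11:05–11:35 → extend to 11:05–11:35.
11:40–12:30 is disjoint → start new block.
11:45–12:15 overlaps/touches 11:40–12:30 → extend to 11:40–12:30.
12:05–12:20 overlaps/touches 11:40–12:30 → extend to 11:40–12:30.
15:00–15:30 is disjoint → start new block.

08:55–11:00, 11:05–11:35, 11:40–12:30, 15:00–15:30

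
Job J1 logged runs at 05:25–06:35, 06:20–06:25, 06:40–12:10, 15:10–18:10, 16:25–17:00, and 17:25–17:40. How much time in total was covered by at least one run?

Merged: 05:25-06:35, 06:40-12:10, 15:10-18:10.
Lengths: 1 h 10 min + 5 h 30 min + 3 h = 9 h 40 min.

9 h 40 min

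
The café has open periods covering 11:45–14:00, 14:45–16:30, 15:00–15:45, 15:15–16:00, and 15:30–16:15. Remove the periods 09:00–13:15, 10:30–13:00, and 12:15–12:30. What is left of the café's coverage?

Merge the first list: 11:45–14:00, 14:45–16:30.
Merge the second list: 09:00–13:15.
11:45–14:00 \ B = 13:15–14:00.
14:45–16:30: nothing removed.

13:15–14:00, 14:45–16:30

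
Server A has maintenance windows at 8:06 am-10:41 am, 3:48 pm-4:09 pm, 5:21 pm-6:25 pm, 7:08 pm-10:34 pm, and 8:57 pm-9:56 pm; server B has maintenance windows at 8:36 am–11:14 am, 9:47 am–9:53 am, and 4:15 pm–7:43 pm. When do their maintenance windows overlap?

8:36 am–10:41 am, 5:21 pm–6:25 pm, 7:08 pm–7:43 pm

Merge the first list: 8:06 am–10:41 am, 3:48 pm–4:09 pm, 5:21 pm–6:25 pm, 7:08 pm–10:34 pm.
Merge the second list: 8:36 am–11:14 am, 4:15 pm–7:43 pm.
8:06 am–10:41 am ∩ B → 8:36 am–10:41 am.
3:48 pm–4:09 pm meets no B interval.
5:21 pm–6:25 pm ∩ B → 5:21 pm–6:25 pm.
7:08 pm–10:34 pm ∩ B → 7:08 pm–7:43 pm.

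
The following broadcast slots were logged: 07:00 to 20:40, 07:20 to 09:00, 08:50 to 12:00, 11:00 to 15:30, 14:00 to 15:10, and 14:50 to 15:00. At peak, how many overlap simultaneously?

Walk the sorted start/end points keeping a running depth.
The depth first hits 4 at 14:50.

4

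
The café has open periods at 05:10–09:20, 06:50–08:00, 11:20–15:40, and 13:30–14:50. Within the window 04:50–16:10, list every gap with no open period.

Covered (merged): 05:10–09:20, 11:20–15:40.
Gaps within 04:50–16:10: 04:50–05:10, 09:20–11:20, 15:40–16:10.

04:50–05:10, 09:20–11:20, 15:40–16:10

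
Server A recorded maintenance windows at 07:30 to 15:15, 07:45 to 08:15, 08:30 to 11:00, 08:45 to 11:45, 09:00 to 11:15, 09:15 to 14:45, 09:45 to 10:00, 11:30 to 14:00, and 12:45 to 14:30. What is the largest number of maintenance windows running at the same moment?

6

Walk the sorted start/end points keeping a running depth.
The depth first hits 6 at 09:45.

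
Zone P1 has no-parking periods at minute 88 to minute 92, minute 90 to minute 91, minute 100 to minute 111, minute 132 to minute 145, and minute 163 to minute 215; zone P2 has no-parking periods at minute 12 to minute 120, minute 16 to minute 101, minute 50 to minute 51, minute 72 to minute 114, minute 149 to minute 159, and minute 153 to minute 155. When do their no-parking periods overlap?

minute 88 to minute 92, minute 100 to minute 111

Merge the first list: minute 88 to minute 92, minute 100 to minute 111, minute 132 to minute 145, minute 163 to minute 215.
Merge the second list: minute 12 to minute 120, minute 149 to minute 159.
minute 88 to minute 92 ∩ B → minute 88 to minute 92.
minute 100 to minute 111 ∩ B → minute 100 to minute 111.
minute 132 to minute 145 meets no B interval.
minute 163 to minute 215 meets no B interval.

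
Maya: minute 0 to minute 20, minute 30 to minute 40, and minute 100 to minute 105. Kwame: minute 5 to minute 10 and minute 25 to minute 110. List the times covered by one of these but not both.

minute 0 to minute 5, minute 10 to minute 20, minute 25 to minute 30, minute 40 to minute 100, minute 105 to minute 110

Only in the first: minute 0 to minute 5, minute 10 to minute 20.
Only in the second: minute 25 to minute 30, minute 40 to minute 100, minute 105 to minute 110.
Together these are the periods covered by exactly one.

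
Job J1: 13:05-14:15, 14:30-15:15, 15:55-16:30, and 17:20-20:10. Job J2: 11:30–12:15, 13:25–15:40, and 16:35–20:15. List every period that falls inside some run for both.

13:05–14:15 ∩ B → 13:25–14:15.
14:30–15:15 ∩ B → 14:30–15:15.
15:55–16:30 meets no B interval.
17:20–20:10 ∩ B → 17:20–20:10.

13:25–14:15, 14:30–15:15, 17:20–20:10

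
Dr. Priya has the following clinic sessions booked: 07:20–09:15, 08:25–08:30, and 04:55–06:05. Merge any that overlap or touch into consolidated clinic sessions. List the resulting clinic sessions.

Sort by start: 04:55-06:05, 07:20-09:15, 08:25-08:30.
07:20-09:15 is disjoint → start new block.
08:25-08:30 overlaps/touches 07:20-09:15 → extend to 07:20-09:15.

04:55-06:05, 07:20-09:15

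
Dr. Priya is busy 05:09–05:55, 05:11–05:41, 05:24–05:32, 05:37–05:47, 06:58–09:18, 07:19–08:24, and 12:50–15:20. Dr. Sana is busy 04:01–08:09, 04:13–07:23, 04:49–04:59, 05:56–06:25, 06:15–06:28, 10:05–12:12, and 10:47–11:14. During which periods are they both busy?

Merge the first list: 05:09–05:55, 06:58–09:18, 12:50–15:20.
Merge the second list: 04:01–08:09, 10:05–12:12.
05:09–05:55 ∩ B → 05:09–05:55.
06:58–09:18 ∩ B → 06:58–08:09.
12:50–15:20 meets no B interval.

05:09–05:55, 06:58–08:09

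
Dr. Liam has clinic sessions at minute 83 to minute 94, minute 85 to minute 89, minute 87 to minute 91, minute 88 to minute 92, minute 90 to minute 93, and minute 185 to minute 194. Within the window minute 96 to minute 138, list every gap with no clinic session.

minute 96 to minute 138

The merged coverage is minute 83 to minute 94, minute 185 to minute 194.
Complement within minute 96 to minute 138: minute 96 to minute 138.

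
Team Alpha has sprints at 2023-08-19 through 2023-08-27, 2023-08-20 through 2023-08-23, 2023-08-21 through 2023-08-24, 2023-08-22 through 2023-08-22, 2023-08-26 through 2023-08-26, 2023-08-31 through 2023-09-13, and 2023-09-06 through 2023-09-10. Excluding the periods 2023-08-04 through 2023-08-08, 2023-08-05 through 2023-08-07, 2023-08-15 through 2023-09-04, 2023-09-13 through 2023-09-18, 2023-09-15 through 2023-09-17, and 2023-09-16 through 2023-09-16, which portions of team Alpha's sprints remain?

First set merges to 2023-08-19 through 2023-08-27, 2023-08-31 through 2023-09-13.
Second set merges to 2023-08-04 through 2023-08-08, 2023-08-15 through 2023-09-04, 2023-09-13 through 2023-09-18.
2023-08-19 through 2023-08-27 lies entirely inside B → drops out.
2023-08-31 through 2023-09-13 with B removed leaves 2023-09-05 through 2023-09-12.

2023-09-05 through 2023-09-12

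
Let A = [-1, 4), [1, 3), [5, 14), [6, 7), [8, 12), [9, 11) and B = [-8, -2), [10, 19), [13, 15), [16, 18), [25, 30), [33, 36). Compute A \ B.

[-1, 4) ∪ [5, 10)

A, merged: [-1, 4), [5, 14).
B, merged: [-8, -2), [10, 19), [25, 30), [33, 36).
[-1, 4): nothing removed.
[5, 14) \ B = [5, 10).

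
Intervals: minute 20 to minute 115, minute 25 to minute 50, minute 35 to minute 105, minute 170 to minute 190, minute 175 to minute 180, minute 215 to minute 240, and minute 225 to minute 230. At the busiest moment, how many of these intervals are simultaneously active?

3

At minute 35, 3 of the intervals are simultaneously active.
No point has more.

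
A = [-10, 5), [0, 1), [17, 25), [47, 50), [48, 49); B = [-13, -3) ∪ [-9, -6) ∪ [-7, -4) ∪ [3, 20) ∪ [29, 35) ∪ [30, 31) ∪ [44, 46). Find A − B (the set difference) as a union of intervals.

Merge the first list: [-10, 5), [17, 25), [47, 50).
Merge the second list: [-13, -3), [3, 20), [29, 35), [44, 46).
[-10, 5) minus B → [-3, 3).
[17, 25) minus B → [20, 25).
[47, 50): no B overlap → unchanged.

[-3, 3) ∪ [20, 25) ∪ [47, 50)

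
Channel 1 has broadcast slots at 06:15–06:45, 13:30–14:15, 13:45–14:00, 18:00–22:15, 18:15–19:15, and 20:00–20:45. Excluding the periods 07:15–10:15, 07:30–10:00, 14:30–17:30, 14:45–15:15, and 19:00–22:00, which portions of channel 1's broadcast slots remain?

Merge the first list: 06:15-06:45, 13:30-14:15, 18:00-22:15.
Merge the second list: 07:15-10:15, 14:30-17:30, 19:00-22:00.
06:15-06:45: nothing removed.
13:30-14:15: nothing removed.
18:00-22:15 \ B = 18:00-19:00, 22:00-22:15.

06:15-06:45, 13:30-14:15, 18:00-19:00, 22:00-22:15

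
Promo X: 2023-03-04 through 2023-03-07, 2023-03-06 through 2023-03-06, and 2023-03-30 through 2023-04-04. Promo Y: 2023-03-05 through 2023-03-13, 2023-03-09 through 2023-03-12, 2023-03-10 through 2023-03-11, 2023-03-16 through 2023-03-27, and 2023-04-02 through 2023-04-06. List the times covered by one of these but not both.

Merge the first list: 2023-03-04 through 2023-03-07, 2023-03-30 through 2023-04-04.
Merge the second list: 2023-03-05 through 2023-03-13, 2023-03-16 through 2023-03-27, 2023-04-02 through 2023-04-06.
A \ B = 2023-03-04 through 2023-03-04, 2023-03-30 through 2023-04-01.
B \ A = 2023-03-08 through 2023-03-13, 2023-03-16 through 2023-03-27, 2023-04-05 through 2023-04-06.
Union of the two gives the symmetric difference.

2023-03-04 through 2023-03-04, 2023-03-08 through 2023-03-13, 2023-03-16 through 2023-03-27, 2023-03-30 through 2023-04-01, 2023-04-05 through 2023-04-06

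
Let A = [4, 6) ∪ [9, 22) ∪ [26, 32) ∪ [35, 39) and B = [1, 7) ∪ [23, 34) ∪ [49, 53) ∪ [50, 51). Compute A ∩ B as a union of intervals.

Merge the second list: [1, 7), [23, 34), [49, 53).
[4, 6) meets the second set on [4, 6).
[9, 22): no overlap with the second set.
[26, 32) meets the second set on [26, 32).
[35, 39): no overlap with the second set.

[4, 6) ∪ [26, 32)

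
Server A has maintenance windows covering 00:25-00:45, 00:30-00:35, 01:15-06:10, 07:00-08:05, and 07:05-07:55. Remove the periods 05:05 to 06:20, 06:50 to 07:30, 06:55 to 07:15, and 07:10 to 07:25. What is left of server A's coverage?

00:25-00:45, 01:15-05:05, 07:30-08:05

First set merges to 00:25-00:45, 01:15-06:10, 07:00-08:05.
Second set merges to 05:05-06:20, 06:50-07:30.
00:25-00:45 is untouched.
01:15-06:10 with B removed leaves 01:15-05:05.
07:00-08:05 with B removed leaves 07:30-08:05.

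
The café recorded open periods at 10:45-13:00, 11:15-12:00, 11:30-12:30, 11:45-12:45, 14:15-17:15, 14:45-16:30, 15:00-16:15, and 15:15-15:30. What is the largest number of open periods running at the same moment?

4

Sweep endpoints in order; track running count of active intervals.
Peak of 4 reached at 11:45.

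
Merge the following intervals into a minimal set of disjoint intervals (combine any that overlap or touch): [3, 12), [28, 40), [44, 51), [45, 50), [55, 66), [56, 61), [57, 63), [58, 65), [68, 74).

[3, 12) ∪ [28, 40) ∪ [44, 51) ∪ [55, 66) ∪ [68, 74)

[28, 40) is disjoint → start new block.
[44, 51) is disjoint → start new block.
[45, 50) overlaps/touches [44, 51) → extend to [44, 51).
[55, 66) is disjoint → start new block.
[56, 61) overlaps/touches [55, 66) → extend to [55, 66).
[57, 63) overlaps/touches [55, 66) → extend to [55, 66).
[58, 65) overlaps/touches [55, 66) → extend to [55, 66).
[68, 74) is disjoint → start new block.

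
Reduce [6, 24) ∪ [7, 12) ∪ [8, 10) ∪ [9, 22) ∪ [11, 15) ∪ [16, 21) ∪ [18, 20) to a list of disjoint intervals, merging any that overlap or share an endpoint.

[6, 24)

[7, 12) overlaps/touches [6, 24) → extend to [6, 24).
[8, 10) overlaps/touches [6, 24) → extend to [6, 24).
[9, 22) overlaps/touches [6, 24) → extend to [6, 24).
[11, 15) overlaps/touches [6, 24) → extend to [6, 24).
[16, 21) overlaps/touches [6, 24) → extend to [6, 24).
[18, 20) overlaps/touches [6, 24) → extend to [6, 24).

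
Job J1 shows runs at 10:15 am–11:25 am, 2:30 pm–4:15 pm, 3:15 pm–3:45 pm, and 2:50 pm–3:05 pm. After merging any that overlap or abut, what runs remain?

10:15 am–11:25 am, 2:30 pm–4:15 pm

Sort by start: 10:15 am–11:25 am, 2:30 pm–4:15 pm, 2:50 pm–3:05 pm, 3:15 pm–3:45 pm.
2:30 pm–4:15 pm is disjoint → start new block.
2:50 pm–3:05 pm overlaps/touches 2:30 pm–4:15 pm → extend to 2:30 pm–4:15 pm.
3:15 pm–3:45 pm overlaps/touches 2:30 pm–4:15 pm → extend to 2:30 pm–4:15 pm.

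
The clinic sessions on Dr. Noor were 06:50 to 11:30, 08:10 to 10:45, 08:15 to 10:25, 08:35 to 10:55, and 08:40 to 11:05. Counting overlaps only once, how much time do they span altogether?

Merged: 06:50-11:30.
Length: 4 h 40 min.

4 h 40 min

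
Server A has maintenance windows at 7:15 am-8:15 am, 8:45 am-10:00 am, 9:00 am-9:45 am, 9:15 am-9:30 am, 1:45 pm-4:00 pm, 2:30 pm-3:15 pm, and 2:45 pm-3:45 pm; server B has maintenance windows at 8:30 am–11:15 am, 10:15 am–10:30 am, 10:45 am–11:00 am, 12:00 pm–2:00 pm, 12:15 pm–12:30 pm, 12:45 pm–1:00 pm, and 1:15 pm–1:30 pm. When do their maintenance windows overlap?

A, merged: 7:15 am–8:15 am, 8:45 am–10:00 am, 1:45 pm–4:00 pm.
B, merged: 8:30 am–11:15 am, 12:00 pm–2:00 pm.
7:15 am–8:15 am: no overlap with the second set.
8:45 am–10:00 am meets the second set on 8:45 am–10:00 am.
1:45 pm–4:00 pm meets the second set on 1:45 pm–2:00 pm.

8:45 am–10:00 am, 1:45 pm–2:00 pm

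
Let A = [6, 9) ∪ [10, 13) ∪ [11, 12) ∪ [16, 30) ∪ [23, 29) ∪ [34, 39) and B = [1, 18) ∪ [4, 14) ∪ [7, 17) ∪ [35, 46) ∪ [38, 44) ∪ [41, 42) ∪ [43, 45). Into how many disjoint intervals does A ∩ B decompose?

4

A, merged: [6, 9), [10, 13), [16, 30), [34, 39).
B, merged: [1, 18), [35, 46).
A ∩ B = [6, 9), [10, 13), [16, 18), [35, 39).
That is 4 disjoint pieces.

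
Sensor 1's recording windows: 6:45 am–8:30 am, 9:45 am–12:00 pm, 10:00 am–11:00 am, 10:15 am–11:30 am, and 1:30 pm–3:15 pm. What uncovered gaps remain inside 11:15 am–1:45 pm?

After merging, the occupied span is 6:45 am–8:30 am, 9:45 am–12:00 pm, 1:30 pm–3:15 pm.
Complement within 11:15 am–1:45 pm: 12:00 pm–1:30 pm.

12:00 pm–1:30 pm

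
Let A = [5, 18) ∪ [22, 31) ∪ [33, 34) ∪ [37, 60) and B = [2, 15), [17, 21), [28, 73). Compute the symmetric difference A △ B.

A but not B: [15, 17), [22, 28).
B but not A: [2, 5), [18, 21), [31, 33), [34, 37), [60, 73).
Combining gives A △ B.

[2, 5) ∪ [15, 17) ∪ [18, 21) ∪ [22, 28) ∪ [31, 33) ∪ [34, 37) ∪ [60, 73)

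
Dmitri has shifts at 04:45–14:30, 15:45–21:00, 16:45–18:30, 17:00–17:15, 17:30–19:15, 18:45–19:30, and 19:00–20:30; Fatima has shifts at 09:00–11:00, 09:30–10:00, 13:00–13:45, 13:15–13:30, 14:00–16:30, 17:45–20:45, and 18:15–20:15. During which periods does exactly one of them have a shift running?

A, merged: 04:45-14:30, 15:45-21:00.
B, merged: 09:00-11:00, 13:00-13:45, 14:00-16:30, 17:45-20:45.
A \ B = 04:45-09:00, 11:00-13:00, 13:45-14:00, 16:30-17:45, 20:45-21:00.
B \ A = 14:30-15:45.
Union of the two gives the symmetric difference.

04:45-09:00, 11:00-13:00, 13:45-14:00, 14:30-15:45, 16:30-17:45, 20:45-21:00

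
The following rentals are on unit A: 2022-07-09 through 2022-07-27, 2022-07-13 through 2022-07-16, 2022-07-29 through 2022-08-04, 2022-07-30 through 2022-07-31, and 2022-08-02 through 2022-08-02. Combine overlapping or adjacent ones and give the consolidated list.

2022-07-13 through 2022-07-16 overlaps/touches 2022-07-09 through 2022-07-27 → extend to 2022-07-09 through 2022-07-27.
2022-07-29 through 2022-08-04 is disjoint → start new block.
2022-07-30 through 2022-07-31 overlaps/touches 2022-07-29 through 2022-08-04 → extend to 2022-07-29 through 2022-08-04.
2022-08-02 through 2022-08-02 overlaps/touches 2022-07-29 through 2022-08-04 → extend to 2022-07-29 through 2022-08-04.

2022-07-09 through 2022-07-27, 2022-07-29 through 2022-08-04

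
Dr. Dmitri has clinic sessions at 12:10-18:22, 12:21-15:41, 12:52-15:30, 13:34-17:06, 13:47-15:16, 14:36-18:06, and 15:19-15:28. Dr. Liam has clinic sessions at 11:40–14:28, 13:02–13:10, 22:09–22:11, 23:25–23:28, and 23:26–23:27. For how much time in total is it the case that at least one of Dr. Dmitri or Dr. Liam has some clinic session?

Merge the first list: 12:10–18:22.
Merge the second list: 11:40–14:28, 22:09–22:11, 23:25–23:28.
A ∪ B = 11:40–18:22, 22:09–22:11, 23:25–23:28.
Total: 6 h 42 min + 2 min + 3 min = 6 h 47 min.

6 h 47 min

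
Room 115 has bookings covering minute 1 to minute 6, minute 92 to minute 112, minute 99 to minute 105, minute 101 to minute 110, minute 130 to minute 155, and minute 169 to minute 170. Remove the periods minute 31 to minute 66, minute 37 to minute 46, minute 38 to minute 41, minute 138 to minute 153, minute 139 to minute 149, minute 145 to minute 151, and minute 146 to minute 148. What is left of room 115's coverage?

minute 1 to minute 6, minute 92 to minute 112, minute 130 to minute 138, minute 153 to minute 155, minute 169 to minute 170

First set merges to minute 1 to minute 6, minute 92 to minute 112, minute 130 to minute 155, minute 169 to minute 170.
Second set merges to minute 31 to minute 66, minute 138 to minute 153.
minute 1 to minute 6: nothing removed.
minute 92 to minute 112: nothing removed.
minute 130 to minute 155 \ B = minute 130 to minute 138, minute 153 to minute 155.
minute 169 to minute 170: nothing removed.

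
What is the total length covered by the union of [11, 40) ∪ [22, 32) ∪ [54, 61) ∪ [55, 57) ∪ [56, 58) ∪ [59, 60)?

Merged: [11, 40), [54, 61).
Lengths: 29 + 7 = 36.

36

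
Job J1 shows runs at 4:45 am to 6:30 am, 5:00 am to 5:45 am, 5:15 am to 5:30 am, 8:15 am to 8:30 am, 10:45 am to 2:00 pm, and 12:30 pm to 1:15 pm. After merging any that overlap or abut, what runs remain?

5:00 am-5:45 am overlaps/touches 4:45 am-6:30 am → extend to 4:45 am-6:30 am.
5:15 am-5:30 am overlaps/touches 4:45 am-6:30 am → extend to 4:45 am-6:30 am.
8:15 am-8:30 am is disjoint → start new block.
10:45 am-2:00 pm is disjoint → start new block.
12:30 pm-1:15 pm overlaps/touches 10:45 am-2:00 pm → extend to 10:45 am-2:00 pm.

4:45 am-6:30 am, 8:15 am-8:30 am, 10:45 am-2:00 pm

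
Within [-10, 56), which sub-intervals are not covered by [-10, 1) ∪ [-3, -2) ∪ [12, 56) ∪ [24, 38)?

Covered (merged): [-10, 1), [12, 56).
Complement within [-10, 56): [1, 12).

[1, 12)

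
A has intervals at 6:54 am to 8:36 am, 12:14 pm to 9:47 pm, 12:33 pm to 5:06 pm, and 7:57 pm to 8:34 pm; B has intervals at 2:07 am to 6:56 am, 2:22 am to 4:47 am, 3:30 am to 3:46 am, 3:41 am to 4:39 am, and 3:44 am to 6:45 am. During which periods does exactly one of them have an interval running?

A, merged: 6:54 am–8:36 am, 12:14 pm–9:47 pm.
B, merged: 2:07 am–6:56 am.
Only in the first: 6:56 am–8:36 am, 12:14 pm–9:47 pm.
Only in the second: 2:07 am–6:54 am.
Together these are the periods covered by exactly one.

2:07 am–6:54 am, 6:56 am–8:36 am, 12:14 pm–9:47 pm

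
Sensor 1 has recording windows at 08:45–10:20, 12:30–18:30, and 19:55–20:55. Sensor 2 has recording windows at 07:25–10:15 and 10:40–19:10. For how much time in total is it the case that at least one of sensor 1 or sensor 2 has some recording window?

A ∪ B = 07:25–10:20, 10:40–19:10, 19:55–20:55.
Total: 2 h 55 min + 8 h 30 min + 1 h = 12 h 25 min.

12 h 25 min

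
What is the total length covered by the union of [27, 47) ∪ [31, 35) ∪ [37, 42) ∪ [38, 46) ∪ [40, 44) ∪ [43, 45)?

Merged: [27, 47).
Length: 20.

20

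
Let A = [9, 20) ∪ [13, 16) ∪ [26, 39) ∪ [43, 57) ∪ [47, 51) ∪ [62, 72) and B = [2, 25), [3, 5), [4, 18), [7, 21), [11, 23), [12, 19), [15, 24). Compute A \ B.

[26, 39) ∪ [43, 57) ∪ [62, 72)

First set merges to [9, 20), [26, 39), [43, 57), [62, 72).
Second set merges to [2, 25).
[9, 20) lies entirely inside B → drops out.
[26, 39) is untouched.
[43, 57) is untouched.
[62, 72) is untouched.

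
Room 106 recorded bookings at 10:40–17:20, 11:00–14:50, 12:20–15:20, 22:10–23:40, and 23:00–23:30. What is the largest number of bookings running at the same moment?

At 12:20, 3 of the intervals are simultaneously active.
No point has more.

3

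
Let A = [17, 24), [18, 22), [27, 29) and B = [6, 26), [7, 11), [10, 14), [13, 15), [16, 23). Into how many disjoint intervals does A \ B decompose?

A, merged: [17, 24), [27, 29).
B, merged: [6, 26).
A \ B = [27, 29).
That is 1 disjoint piece.

1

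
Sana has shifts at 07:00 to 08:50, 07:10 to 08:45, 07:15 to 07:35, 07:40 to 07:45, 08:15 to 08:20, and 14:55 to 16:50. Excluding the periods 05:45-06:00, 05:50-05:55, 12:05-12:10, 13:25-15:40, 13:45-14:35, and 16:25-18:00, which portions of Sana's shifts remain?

First set merges to 07:00–08:50, 14:55–16:50.
Second set merges to 05:45–06:00, 12:05–12:10, 13:25–15:40, 16:25–18:00.
07:00–08:50: nothing removed.
14:55–16:50 \ B = 15:40–16:25.

07:00–08:50, 15:40–16:25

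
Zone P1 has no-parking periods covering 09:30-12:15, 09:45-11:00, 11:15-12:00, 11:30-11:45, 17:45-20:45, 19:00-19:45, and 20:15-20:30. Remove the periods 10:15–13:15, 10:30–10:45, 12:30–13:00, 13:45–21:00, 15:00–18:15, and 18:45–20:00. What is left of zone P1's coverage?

A, merged: 09:30–12:15, 17:45–20:45.
B, merged: 10:15–13:15, 13:45–21:00.
09:30–12:15 with B removed leaves 09:30–10:15.
17:45–20:45 lies entirely inside B → drops out.

09:30–10:15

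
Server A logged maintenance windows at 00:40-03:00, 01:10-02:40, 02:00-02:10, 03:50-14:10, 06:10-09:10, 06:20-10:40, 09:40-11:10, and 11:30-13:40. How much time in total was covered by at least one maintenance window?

Merged: 00:40-03:00, 03:50-14:10.
Lengths: 2 h 20 min + 10 h 20 min = 12 h 40 min.

12 h 40 min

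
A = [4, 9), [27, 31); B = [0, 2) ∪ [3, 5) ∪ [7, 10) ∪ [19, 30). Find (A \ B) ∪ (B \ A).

Only in the first: [5, 7), [30, 31).
Only in the second: [0, 2), [3, 4), [9, 10), [19, 27).
Together these are the periods covered by exactly one.

[0, 2) ∪ [3, 4) ∪ [5, 7) ∪ [9, 10) ∪ [19, 27) ∪ [30, 31)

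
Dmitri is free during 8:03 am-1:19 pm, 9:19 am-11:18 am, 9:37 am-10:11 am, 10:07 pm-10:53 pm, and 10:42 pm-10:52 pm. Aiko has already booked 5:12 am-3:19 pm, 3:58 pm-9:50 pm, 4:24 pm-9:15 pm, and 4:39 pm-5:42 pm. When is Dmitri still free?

10:07 pm–10:53 pm

A, merged: 8:03 am–1:19 pm, 10:07 pm–10:53 pm.
B, merged: 5:12 am–3:19 pm, 3:58 pm–9:50 pm.
8:03 am–1:19 pm: entirely removed.
10:07 pm–10:53 pm: nothing removed.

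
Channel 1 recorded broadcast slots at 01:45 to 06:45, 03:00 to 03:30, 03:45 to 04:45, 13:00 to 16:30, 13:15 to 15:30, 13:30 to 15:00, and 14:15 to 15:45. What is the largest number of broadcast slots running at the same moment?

4

At 14:15, 4 of the intervals are simultaneously active.
No point has more.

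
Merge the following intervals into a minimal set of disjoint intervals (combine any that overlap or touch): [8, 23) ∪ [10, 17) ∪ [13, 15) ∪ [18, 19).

[10, 17) overlaps/touches [8, 23) → extend to [8, 23).
[13, 15) overlaps/touches [8, 23) → extend to [8, 23).
[18, 19) overlaps/touches [8, 23) → extend to [8, 23).

[8, 23)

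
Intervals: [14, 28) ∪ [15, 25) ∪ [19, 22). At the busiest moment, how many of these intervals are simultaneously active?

3

At 19, 3 of the intervals are simultaneously active.
No point has more.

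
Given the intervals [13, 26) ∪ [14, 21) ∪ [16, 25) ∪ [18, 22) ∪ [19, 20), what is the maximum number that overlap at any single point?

5

Walk the sorted start/end points keeping a running depth.
The depth first hits 5 at 19.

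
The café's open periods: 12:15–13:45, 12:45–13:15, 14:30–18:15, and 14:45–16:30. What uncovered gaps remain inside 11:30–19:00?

11:30–12:15, 13:45–14:30, 18:15–19:00

The merged coverage is 12:15–13:45, 14:30–18:15.
Uncovered inside 11:30–19:00: 11:30–12:15, 13:45–14:30, 18:15–19:00.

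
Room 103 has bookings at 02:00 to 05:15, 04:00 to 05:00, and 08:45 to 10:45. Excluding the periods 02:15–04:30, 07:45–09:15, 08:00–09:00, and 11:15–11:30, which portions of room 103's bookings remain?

02:00-02:15, 04:30-05:15, 09:15-10:45

First set merges to 02:00-05:15, 08:45-10:45.
Second set merges to 02:15-04:30, 07:45-09:15, 11:15-11:30.
02:00-05:15 with B removed leaves 02:00-02:15, 04:30-05:15.
08:45-10:45 with B removed leaves 09:15-10:45.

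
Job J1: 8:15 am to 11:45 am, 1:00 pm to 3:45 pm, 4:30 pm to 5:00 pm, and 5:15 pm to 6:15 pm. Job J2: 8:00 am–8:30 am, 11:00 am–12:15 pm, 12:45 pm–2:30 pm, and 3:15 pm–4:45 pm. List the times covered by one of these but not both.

8:00 am–8:15 am, 8:30 am–11:00 am, 11:45 am–12:15 pm, 12:45 pm–1:00 pm, 2:30 pm–3:15 pm, 3:45 pm–4:30 pm, 4:45 pm–5:00 pm, 5:15 pm–6:15 pm

A but not B: 8:30 am–11:00 am, 2:30 pm–3:15 pm, 4:45 pm–5:00 pm, 5:15 pm–6:15 pm.
B but not A: 8:00 am–8:15 am, 11:45 am–12:15 pm, 12:45 pm–1:00 pm, 3:45 pm–4:30 pm.
Combining gives A △ B.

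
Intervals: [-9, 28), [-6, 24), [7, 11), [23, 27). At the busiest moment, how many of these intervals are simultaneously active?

At 7, 3 of the intervals are simultaneously active.
No point has more.

3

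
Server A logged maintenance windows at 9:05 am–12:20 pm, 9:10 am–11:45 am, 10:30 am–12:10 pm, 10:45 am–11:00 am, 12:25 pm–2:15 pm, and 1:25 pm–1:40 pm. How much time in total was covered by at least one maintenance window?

Merged: 9:05 am–12:20 pm, 12:25 pm–2:15 pm.
Lengths: 3 h 15 min + 1 h 50 min = 5 h 5 min.

5 h 5 min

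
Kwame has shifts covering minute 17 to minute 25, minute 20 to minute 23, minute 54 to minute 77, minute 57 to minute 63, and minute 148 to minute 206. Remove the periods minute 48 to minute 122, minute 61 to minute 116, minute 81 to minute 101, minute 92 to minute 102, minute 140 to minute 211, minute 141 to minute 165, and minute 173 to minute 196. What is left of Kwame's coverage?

A, merged: minute 17 to minute 25, minute 54 to minute 77, minute 148 to minute 206.
B, merged: minute 48 to minute 122, minute 140 to minute 211.
minute 17 to minute 25 is untouched.
minute 54 to minute 77 lies entirely inside B → drops out.
minute 148 to minute 206 lies entirely inside B → drops out.

minute 17 to minute 25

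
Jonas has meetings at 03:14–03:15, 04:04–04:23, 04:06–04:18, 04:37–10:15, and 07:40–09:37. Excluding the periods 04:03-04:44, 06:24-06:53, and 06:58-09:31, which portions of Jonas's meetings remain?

Merge the first list: 03:14–03:15, 04:04–04:23, 04:37–10:15.
03:14–03:15: nothing removed.
04:04–04:23: entirely removed.
04:37–10:15 \ B = 04:44–06:24, 06:53–06:58, 09:31–10:15.

03:14–03:15, 04:44–06:24, 06:53–06:58, 09:31–10:15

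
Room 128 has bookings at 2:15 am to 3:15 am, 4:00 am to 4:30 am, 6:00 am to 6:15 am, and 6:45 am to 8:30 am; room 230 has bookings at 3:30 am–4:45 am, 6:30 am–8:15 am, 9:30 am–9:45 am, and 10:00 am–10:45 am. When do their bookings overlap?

4:00 am-4:30 am, 6:45 am-8:15 am

2:15 am-3:15 am falls entirely outside B.
4:00 am-4:30 am overlaps B on 4:00 am-4:30 am.
6:00 am-6:15 am falls entirely outside B.
6:45 am-8:30 am overlaps B on 6:45 am-8:15 am.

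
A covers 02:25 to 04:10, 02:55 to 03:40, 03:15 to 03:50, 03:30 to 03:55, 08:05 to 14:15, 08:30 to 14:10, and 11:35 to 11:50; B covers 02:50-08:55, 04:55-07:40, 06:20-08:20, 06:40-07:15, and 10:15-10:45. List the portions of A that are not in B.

02:25-02:50, 08:55-10:15, 10:45-14:15

First set merges to 02:25-04:10, 08:05-14:15.
Second set merges to 02:50-08:55, 10:15-10:45.
02:25-04:10 with B removed leaves 02:25-02:50.
08:05-14:15 with B removed leaves 08:55-10:15, 10:45-14:15.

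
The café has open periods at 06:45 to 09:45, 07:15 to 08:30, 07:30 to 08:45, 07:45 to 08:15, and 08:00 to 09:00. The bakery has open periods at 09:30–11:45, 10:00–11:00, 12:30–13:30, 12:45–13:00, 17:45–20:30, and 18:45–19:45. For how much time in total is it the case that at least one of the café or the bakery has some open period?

8 h 45 min

First set merges to 06:45-09:45.
Second set merges to 09:30-11:45, 12:30-13:30, 17:45-20:30.
A ∪ B = 06:45-11:45, 12:30-13:30, 17:45-20:30.
Total: 5 h + 1 h + 2 h 45 min = 8 h 45 min.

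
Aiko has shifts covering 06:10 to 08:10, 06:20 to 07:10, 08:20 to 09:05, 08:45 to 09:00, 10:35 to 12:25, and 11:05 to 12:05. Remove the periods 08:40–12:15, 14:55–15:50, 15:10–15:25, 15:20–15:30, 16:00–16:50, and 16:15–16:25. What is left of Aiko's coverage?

First set merges to 06:10–08:10, 08:20–09:05, 10:35–12:25.
Second set merges to 08:40–12:15, 14:55–15:50, 16:00–16:50.
06:10–08:10 is untouched.
08:20–09:05 with B removed leaves 08:20–08:40.
10:35–12:25 with B removed leaves 12:15–12:25.

06:10–08:10, 08:20–08:40, 12:15–12:25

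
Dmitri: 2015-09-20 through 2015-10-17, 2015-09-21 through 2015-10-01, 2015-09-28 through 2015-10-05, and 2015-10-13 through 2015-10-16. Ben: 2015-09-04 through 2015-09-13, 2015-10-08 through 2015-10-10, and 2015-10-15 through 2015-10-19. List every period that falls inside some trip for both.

2015-10-08 through 2015-10-10, 2015-10-15 through 2015-10-17

First set merges to 2015-09-20 through 2015-10-17.
2015-09-20 through 2015-10-17 meets the second set on 2015-10-08 through 2015-10-10, 2015-10-15 through 2015-10-17.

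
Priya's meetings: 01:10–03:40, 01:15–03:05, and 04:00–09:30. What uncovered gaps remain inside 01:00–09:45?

01:00–01:10, 03:40–04:00, 09:30–09:45

After merging, the occupied span is 01:10–03:40, 04:00–09:30.
Uncovered inside 01:00–09:45: 01:00–01:10, 03:40–04:00, 09:30–09:45.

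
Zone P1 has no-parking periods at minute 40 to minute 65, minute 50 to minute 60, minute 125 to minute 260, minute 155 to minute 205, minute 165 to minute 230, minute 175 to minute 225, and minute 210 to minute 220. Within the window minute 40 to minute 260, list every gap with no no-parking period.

minute 65 to minute 125

Covered (merged): minute 40 to minute 65, minute 125 to minute 260.
Complement within minute 40 to minute 260: minute 65 to minute 125.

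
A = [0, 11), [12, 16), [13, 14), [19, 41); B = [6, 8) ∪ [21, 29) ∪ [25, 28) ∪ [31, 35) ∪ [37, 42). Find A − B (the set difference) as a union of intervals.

[0, 6) ∪ [8, 11) ∪ [12, 16) ∪ [19, 21) ∪ [29, 31) ∪ [35, 37)

A, merged: [0, 11), [12, 16), [19, 41).
B, merged: [6, 8), [21, 29), [31, 35), [37, 42).
[0, 11) \ B = [0, 6), [8, 11).
[12, 16): nothing removed.
[19, 41) \ B = [19, 21), [29, 31), [35, 37).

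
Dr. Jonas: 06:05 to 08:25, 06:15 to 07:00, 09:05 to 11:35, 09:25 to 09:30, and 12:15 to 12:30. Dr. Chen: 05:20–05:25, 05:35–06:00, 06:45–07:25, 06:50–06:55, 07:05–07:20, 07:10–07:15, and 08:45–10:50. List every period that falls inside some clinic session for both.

06:45–07:25, 09:05–10:50

Merge the first list: 06:05–08:25, 09:05–11:35, 12:15–12:30.
Merge the second list: 05:20–05:25, 05:35–06:00, 06:45–07:25, 08:45–10:50.
06:05–08:25 meets the second set on 06:45–07:25.
09:05–11:35 meets the second set on 09:05–10:50.
12:15–12:30: no overlap with the second set.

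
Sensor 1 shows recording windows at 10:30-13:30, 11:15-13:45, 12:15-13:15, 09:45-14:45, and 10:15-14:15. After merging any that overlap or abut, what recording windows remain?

09:45–14:45

Sort by start: 09:45–14:45, 10:15–14:15, 10:30–13:30, 11:15–13:45, 12:15–13:15.
10:15–14:15 overlaps/touches 09:45–14:45 → extend to 09:45–14:45.
10:30–13:30 overlaps/touches 09:45–14:45 → extend to 09:45–14:45.
11:15–13:45 overlaps/touches 09:45–14:45 → extend to 09:45–14:45.
12:15–13:15 overlaps/touches 09:45–14:45 → extend to 09:45–14:45.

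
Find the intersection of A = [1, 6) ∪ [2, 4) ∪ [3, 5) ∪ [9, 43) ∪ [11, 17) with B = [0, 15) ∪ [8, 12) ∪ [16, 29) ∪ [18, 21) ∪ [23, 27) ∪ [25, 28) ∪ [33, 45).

[1, 6) ∪ [9, 15) ∪ [16, 29) ∪ [33, 43)

A, merged: [1, 6), [9, 43).
B, merged: [0, 15), [16, 29), [33, 45).
[1, 6) meets the second set on [1, 6).
[9, 43) meets the second set on [9, 15), [16, 29), [33, 43).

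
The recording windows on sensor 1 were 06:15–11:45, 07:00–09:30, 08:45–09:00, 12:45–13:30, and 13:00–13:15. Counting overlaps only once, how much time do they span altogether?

Merged: 06:15–11:45, 12:45–13:30.
Lengths: 5 h 30 min + 45 min = 6 h 15 min.

6 h 15 min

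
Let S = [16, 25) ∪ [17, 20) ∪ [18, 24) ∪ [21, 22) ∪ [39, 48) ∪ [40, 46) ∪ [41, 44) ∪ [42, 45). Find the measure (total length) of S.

18

Merged: [16, 25), [39, 48).
Lengths: 9 + 9 = 18.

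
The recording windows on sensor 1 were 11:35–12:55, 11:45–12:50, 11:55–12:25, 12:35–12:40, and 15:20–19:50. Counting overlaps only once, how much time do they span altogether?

5 h 50 min

Merged: 11:35–12:55, 15:20–19:50.
Lengths: 1 h 20 min + 4 h 30 min = 5 h 50 min.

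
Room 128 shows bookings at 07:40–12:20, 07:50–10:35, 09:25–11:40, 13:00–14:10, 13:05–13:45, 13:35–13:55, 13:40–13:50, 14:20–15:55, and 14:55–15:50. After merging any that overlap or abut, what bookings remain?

07:50–10:35 overlaps/touches 07:40–12:20 → extend to 07:40–12:20.
09:25–11:40 overlaps/touches 07:40–12:20 → extend to 07:40–12:20.
13:00–14:10 is disjoint → start new block.
13:05–13:45 overlaps/touches 13:00–14:10 → extend to 13:00–14:10.
13:35–13:55 overlaps/touches 13:00–14:10 → extend to 13:00–14:10.
13:40–13:50 overlaps/touches 13:00–14:10 → extend to 13:00–14:10.
14:20–15:55 is disjoint → start new block.
14:55–15:50 overlaps/touches 14:20–15:55 → extend to 14:20–15:55.

07:40–12:20, 13:00–14:10, 14:20–15:55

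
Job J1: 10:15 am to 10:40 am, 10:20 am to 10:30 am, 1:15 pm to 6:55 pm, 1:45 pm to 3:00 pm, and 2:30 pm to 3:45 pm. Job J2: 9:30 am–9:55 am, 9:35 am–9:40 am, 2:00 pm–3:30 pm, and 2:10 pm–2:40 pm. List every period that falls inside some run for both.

Merge the first list: 10:15 am–10:40 am, 1:15 pm–6:55 pm.
Merge the second list: 9:30 am–9:55 am, 2:00 pm–3:30 pm.
10:15 am–10:40 am meets no B interval.
1:15 pm–6:55 pm ∩ B → 2:00 pm–3:30 pm.

2:00 pm–3:30 pm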